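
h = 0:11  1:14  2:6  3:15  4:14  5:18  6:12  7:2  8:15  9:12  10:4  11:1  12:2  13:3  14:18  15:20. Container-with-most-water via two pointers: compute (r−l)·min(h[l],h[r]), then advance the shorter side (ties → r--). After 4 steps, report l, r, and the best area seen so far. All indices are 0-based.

l=4, r=15, best area=196

l=0 r=15: min(11,20)*15=165 best=165 *, l++
l=1 r=15: min(14,20)*14=196 best=196 *, l++
l=2 r=15: min(6,20)*13=78 best=196, l++
l=3 r=15: min(15,20)*12=180 best=196, l++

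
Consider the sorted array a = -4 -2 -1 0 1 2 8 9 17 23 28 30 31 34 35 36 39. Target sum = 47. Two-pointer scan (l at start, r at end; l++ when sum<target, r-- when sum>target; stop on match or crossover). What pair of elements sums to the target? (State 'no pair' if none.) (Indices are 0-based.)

(8, 39)

l=0 r=16: -4+39=35 <47, l++
l=1 r=16: -2+39=37 <47, l++
l=2 r=16: -1+39=38 <47, l++
l=3 r=16: 0+39=39 <47, l++
l=4 r=16: 1+39=40 <47, l++
l=5 r=16: 2+39=41 <47, l++
l=6 r=16: 8+39=47, found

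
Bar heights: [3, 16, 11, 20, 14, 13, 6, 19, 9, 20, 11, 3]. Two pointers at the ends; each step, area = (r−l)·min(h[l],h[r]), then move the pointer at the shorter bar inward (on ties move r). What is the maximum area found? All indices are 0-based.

l=0 r=11: min(3,3)*11=33 best=33 *, r--
l=0 r=10: min(3,11)*10=30 best=33, l++
l=1 r=10: min(16,11)*9=99 best=99 *, r--
l=1 r=9: min(16,20)*8=128 best=128 *, l++
l=2 r=9: min(11,20)*7=77 best=128, l++
l=3 r=9: min(20,20)*6=120 best=128, r--
l=3 r=8: min(20,9)*5=45 best=128, r--
l=3 r=7: min(20,19)*4=76 best=128, r--
l=3 r=6: min(20,6)*3=18 best=128, r--
l=3 r=5: min(20,13)*2=26 best=128, r--
l=3 r=4: min(20,14)*1=14 best=128, r--

max area = 128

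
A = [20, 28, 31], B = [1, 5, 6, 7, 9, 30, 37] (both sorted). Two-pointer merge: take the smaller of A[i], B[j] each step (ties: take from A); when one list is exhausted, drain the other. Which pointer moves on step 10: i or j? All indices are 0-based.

j

[i=0,j=0] A[i]=20>B[j]=1 take 1 → j++
[i=0,j=1] A[i]=20>B[j]=5 take 5 → j++
[i=0,j=2] A[i]=20>B[j]=6 take 6 → j++
[i=0,j=3] A[i]=20>B[j]=7 take 7 → j++
[i=0,j=4] A[i]=20>B[j]=9 take 9 → j++
[i=0,j=5] A[i]=20<=B[j]=30 take 20 → i++
[i=1,j=5] A[i]=28<=B[j]=30 take 28 → i++
[i=2,j=5] A[i]=31>B[j]=30 take 30 → j++
[i=2,j=6] A[i]=31<=B[j]=37 take 31 → i++
[i=3,j=6] A done, take B[j]=37 → j++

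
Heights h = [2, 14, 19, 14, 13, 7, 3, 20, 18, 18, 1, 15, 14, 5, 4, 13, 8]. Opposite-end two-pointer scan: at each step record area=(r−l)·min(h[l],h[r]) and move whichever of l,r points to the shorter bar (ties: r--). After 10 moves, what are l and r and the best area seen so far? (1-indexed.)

l=3, r=9, best area=182

l=1 r=17: min(2,8)*16=32 best=32 *, l++
l=2 r=17: min(14,8)*15=120 best=120 *, r--
l=2 r=16: min(14,13)*14=182 best=182 *, r--
l=2 r=15: min(14,4)*13=52 best=182, r--
l=2 r=14: min(14,5)*12=60 best=182, r--
l=2 r=13: min(14,14)*11=154 best=182, r--
l=2 r=12: min(14,15)*10=140 best=182, l++
l=3 r=12: min(19,15)*9=135 best=182, r--
l=3 r=11: min(19,1)*8=8 best=182, r--
l=3 r=10: min(19,18)*7=126 best=182, r--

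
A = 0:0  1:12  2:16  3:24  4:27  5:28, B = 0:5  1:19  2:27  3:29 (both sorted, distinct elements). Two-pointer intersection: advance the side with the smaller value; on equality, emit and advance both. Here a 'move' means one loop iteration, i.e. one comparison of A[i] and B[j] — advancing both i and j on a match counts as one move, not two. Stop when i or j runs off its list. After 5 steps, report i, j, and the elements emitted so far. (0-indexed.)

i=3, j=2, emitted=[]

[i=0,j=0] 0<5 → i++
[i=1,j=0] 12>5 → j++
[i=1,j=1] 12<19 → i++
[i=2,j=1] 16<19 → i++
[i=3,j=1] 24>19 → j++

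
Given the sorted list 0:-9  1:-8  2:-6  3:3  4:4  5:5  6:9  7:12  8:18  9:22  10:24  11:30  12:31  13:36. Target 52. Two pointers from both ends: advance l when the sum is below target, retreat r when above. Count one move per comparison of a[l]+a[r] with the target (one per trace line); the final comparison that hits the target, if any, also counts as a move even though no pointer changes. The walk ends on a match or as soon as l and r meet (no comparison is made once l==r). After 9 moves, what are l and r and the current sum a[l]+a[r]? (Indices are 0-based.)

l=8, r=12, sum=49

l=0 r=13: -9+36=27 <52, l++
l=1 r=13: -8+36=28 <52, l++
l=2 r=13: -6+36=30 <52, l++
l=3 r=13: 3+36=39 <52, l++
l=4 r=13: 4+36=40 <52, l++
l=5 r=13: 5+36=41 <52, l++
l=6 r=13: 9+36=45 <52, l++
l=7 r=13: 12+36=48 <52, l++
l=8 r=13: 18+36=54 >52, r--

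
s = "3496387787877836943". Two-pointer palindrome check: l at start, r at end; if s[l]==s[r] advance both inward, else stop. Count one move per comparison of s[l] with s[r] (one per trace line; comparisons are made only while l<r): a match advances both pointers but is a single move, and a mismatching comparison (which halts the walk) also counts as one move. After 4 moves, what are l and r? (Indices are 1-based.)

l=5, r=15

[1,19] '3'=='3' → l++,r--
[2,18] '4'=='4' → l++,r--
[3,17] '9'=='9' → l++,r--
[4,16] '6'=='6' → l++,r--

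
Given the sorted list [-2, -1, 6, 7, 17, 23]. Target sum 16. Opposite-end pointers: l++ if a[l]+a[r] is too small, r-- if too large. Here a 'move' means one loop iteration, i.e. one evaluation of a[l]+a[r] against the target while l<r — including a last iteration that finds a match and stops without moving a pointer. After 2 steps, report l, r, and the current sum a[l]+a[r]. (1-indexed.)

l=1 r=6: -2+23=21 >16, r--
l=1 r=5: -2+17=15 <16, l++

l=2, r=5, sum=16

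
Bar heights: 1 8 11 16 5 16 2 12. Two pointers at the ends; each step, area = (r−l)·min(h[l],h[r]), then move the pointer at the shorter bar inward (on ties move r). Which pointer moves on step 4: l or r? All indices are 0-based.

l=0 r=7: min(1,12)*7=7 best=7 *, l++
l=1 r=7: min(8,12)*6=48 best=48 *, l++
l=2 r=7: min(11,12)*5=55 best=55 *, l++
l=3 r=7: min(16,12)*4=48 best=55, r--

r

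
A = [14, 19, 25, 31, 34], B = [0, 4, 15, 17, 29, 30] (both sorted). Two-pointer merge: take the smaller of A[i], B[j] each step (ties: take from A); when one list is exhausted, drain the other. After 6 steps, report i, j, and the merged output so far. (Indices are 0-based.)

i=2, j=4, merged so far=[0, 4, 14, 15, 17, 19]

i=0 j=0: A[i]=14>B[j]=0 take 0, j++
i=0 j=1: A[i]=14>B[j]=4 take 4, j++
i=0 j=2: A[i]=14<=B[j]=15 take 14, i++
i=1 j=2: A[i]=19>B[j]=15 take 15, j++
i=1 j=3: A[i]=19>B[j]=17 take 17, j++
i=1 j=4: A[i]=19<=B[j]=29 take 19, i++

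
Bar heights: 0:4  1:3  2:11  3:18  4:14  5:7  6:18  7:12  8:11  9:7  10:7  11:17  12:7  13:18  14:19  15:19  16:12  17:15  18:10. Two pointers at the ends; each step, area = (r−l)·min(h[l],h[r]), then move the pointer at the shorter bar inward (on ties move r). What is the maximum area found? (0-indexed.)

[0,18] min(4,10)*18=72 best=72 * → l++
[1,18] min(3,10)*17=51 best=72 → l++
[2,18] min(11,10)*16=160 best=160 * → r--
[2,17] min(11,15)*15=165 best=165 * → l++
[3,17] min(18,15)*14=210 best=210 * → r--
[3,16] min(18,12)*13=156 best=210 → r--
[3,15] min(18,19)*12=216 best=216 * → l++
[4,15] min(14,19)*11=154 best=216 → l++
[5,15] min(7,19)*10=70 best=216 → l++
[6,15] min(18,19)*9=162 best=216 → l++
[7,15] min(12,19)*8=96 best=216 → l++
[8,15] min(11,19)*7=77 best=216 → l++
[9,15] min(7,19)*6=42 best=216 → l++
[10,15] min(7,19)*5=35 best=216 → l++
[11,15] min(17,19)*4=68 best=216 → l++
[12,15] min(7,19)*3=21 best=216 → l++
[13,15] min(18,19)*2=36 best=216 → l++
[14,15] min(19,19)*1=19 best=216 → r--

max area = 216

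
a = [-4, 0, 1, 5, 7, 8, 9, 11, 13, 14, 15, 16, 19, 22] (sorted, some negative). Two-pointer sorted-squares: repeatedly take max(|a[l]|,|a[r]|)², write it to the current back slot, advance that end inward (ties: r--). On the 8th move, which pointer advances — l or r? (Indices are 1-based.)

r

[1,14] |-4|<=|22| out[14]=484 → r--
[1,13] |-4|<=|19| out[13]=361 → r--
[1,12] |-4|<=|16| out[12]=256 → r--
[1,11] |-4|<=|15| out[11]=225 → r--
[1,10] |-4|<=|14| out[10]=196 → r--
[1,9] |-4|<=|13| out[9]=169 → r--
[1,8] |-4|<=|11| out[8]=121 → r--
[1,7] |-4|<=|9| out[7]=81 → r--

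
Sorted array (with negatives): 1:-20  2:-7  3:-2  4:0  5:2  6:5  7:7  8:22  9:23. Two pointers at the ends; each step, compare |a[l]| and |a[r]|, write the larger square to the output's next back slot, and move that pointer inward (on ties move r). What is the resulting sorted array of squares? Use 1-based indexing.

[0, 4, 4, 25, 49, 49, 400, 484, 529]

[1,9] |-20|<=|23| out[9]=529 → r--
[1,8] |-20|<=|22| out[8]=484 → r--
[1,7] |-20|>|7| out[7]=400 → l++
[2,7] |-7|<=|7| out[6]=49 → r--
[2,6] |-7|>|5| out[5]=49 → l++
[3,6] |-2|<=|5| out[4]=25 → r--
[3,5] |-2|<=|2| out[3]=4 → r--
[3,4] |-2|>|0| out[2]=4 → l++
[4,4] |0|<=|0| out[1]=0 → r--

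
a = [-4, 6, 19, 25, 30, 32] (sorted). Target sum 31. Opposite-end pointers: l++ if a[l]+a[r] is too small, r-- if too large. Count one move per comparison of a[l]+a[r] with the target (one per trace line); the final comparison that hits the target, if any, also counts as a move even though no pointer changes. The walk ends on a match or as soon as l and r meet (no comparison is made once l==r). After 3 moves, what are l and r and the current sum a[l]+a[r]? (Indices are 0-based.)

l=1, r=3, sum=31

[0,5] -4+32=28 <31 → l++
[1,5] 6+32=38 >31 → r--
[1,4] 6+30=36 >31 → r--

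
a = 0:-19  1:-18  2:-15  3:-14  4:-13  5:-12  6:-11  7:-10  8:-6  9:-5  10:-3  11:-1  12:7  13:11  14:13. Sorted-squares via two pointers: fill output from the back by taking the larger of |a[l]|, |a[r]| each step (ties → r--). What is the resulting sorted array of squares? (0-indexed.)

l=0 r=14: |-19|>|13| out[14]=361, l++
l=1 r=14: |-18|>|13| out[13]=324, l++
l=2 r=14: |-15|>|13| out[12]=225, l++
l=3 r=14: |-14|>|13| out[11]=196, l++
l=4 r=14: |-13|<=|13| out[10]=169, r--
l=4 r=13: |-13|>|11| out[9]=169, l++
l=5 r=13: |-12|>|11| out[8]=144, l++
l=6 r=13: |-11|<=|11| out[7]=121, r--
l=6 r=12: |-11|>|7| out[6]=121, l++
l=7 r=12: |-10|>|7| out[5]=100, l++
l=8 r=12: |-6|<=|7| out[4]=49, r--
l=8 r=11: |-6|>|-1| out[3]=36, l++
l=9 r=11: |-5|>|-1| out[2]=25, l++
l=10 r=11: |-3|>|-1| out[1]=9, l++
l=11 r=11: |-1|<=|-1| out[0]=1, r--

[1, 9, 25, 36, 49, 100, 121, 121, 144, 169, 169, 196, 225, 324, 361]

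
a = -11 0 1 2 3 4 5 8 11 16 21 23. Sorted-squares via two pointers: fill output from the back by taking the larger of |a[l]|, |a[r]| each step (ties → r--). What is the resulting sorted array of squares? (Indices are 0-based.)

[0, 1, 4, 9, 16, 25, 64, 121, 121, 256, 441, 529]

[0,11] |-11|<=|23| out[11]=529 → r--
[0,10] |-11|<=|21| out[10]=441 → r--
[0,9] |-11|<=|16| out[9]=256 → r--
[0,8] |-11|<=|11| out[8]=121 → r--
[0,7] |-11|>|8| out[7]=121 → l++
[1,7] |0|<=|8| out[6]=64 → r--
[1,6] |0|<=|5| out[5]=25 → r--
[1,5] |0|<=|4| out[4]=16 → r--
[1,4] |0|<=|3| out[3]=9 → r--
[1,3] |0|<=|2| out[2]=4 → r--
[1,2] |0|<=|1| out[1]=1 → r--
[1,1] |0|<=|0| out[0]=0 → r--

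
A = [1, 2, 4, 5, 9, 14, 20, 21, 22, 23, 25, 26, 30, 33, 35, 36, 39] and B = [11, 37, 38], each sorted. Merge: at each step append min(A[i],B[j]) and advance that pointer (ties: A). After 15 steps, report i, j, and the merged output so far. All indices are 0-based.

[i=0,j=0] A[i]=1<=B[j]=11 take 1 → i++
[i=1,j=0] A[i]=2<=B[j]=11 take 2 → i++
[i=2,j=0] A[i]=4<=B[j]=11 take 4 → i++
[i=3,j=0] A[i]=5<=B[j]=11 take 5 → i++
[i=4,j=0] A[i]=9<=B[j]=11 take 9 → i++
[i=5,j=0] A[i]=14>B[j]=11 take 11 → j++
[i=5,j=1] A[i]=14<=B[j]=37 take 14 → i++
[i=6,j=1] A[i]=20<=B[j]=37 take 20 → i++
[i=7,j=1] A[i]=21<=B[j]=37 take 21 → i++
[i=8,j=1] A[i]=22<=B[j]=37 take 22 → i++
[i=9,j=1] A[i]=23<=B[j]=37 take 23 → i++
[i=10,j=1] A[i]=25<=B[j]=37 take 25 → i++
[i=11,j=1] A[i]=26<=B[j]=37 take 26 → i++
[i=12,j=1] A[i]=30<=B[j]=37 take 30 → i++
[i=13,j=1] A[i]=33<=B[j]=37 take 33 → i++

i=14, j=1, merged so far=[1, 2, 4, 5, 9, 11, 14, 20, 21, 22, 23, 25, 26, 30, 33]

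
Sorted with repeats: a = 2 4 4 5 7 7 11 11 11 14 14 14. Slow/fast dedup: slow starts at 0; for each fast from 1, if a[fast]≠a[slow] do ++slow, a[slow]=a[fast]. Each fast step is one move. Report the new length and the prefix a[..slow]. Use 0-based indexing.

length 6; prefix = [2, 4, 5, 7, 11, 14]

(s=0,f=1) a[fast]=4≠a[slow]=2 write a[1]=4 → slow++,fast++
(s=1,f=2) a[fast]=4=a[slow] dup → fast++
(s=1,f=3) a[fast]=5≠a[slow]=4 write a[2]=5 → slow++,fast++
(s=2,f=4) a[fast]=7≠a[slow]=5 write a[3]=7 → slow++,fast++
(s=3,f=5) a[fast]=7=a[slow] dup → fast++
(s=3,f=6) a[fast]=11≠a[slow]=7 write a[4]=11 → slow++,fast++
(s=4,f=7) a[fast]=11=a[slow] dup → fast++
(s=4,f=8) a[fast]=11=a[slow] dup → fast++
(s=4,f=9) a[fast]=14≠a[slow]=11 write a[5]=14 → slow++,fast++
(s=5,f=10) a[fast]=14=a[slow] dup → fast++
(s=5,f=11) a[fast]=14=a[slow] dup → fast++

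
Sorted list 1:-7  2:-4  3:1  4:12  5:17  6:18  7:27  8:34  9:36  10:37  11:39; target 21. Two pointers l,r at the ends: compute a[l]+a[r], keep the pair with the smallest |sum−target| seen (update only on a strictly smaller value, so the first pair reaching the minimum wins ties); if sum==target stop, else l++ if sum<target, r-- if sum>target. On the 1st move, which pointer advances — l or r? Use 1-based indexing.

[1,11] -7+39=32 d=11 * → r--

r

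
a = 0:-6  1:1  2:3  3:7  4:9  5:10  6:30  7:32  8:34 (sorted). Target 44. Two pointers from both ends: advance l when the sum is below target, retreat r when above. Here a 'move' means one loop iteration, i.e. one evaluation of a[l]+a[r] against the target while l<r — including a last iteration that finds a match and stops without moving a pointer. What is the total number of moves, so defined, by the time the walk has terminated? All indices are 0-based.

[0,8] -6+34=28 <44 → l++
[1,8] 1+34=35 <44 → l++
[2,8] 3+34=37 <44 → l++
[3,8] 7+34=41 <44 → l++
[4,8] 9+34=43 <44 → l++
[5,8] 10+34=44 → found

6 moves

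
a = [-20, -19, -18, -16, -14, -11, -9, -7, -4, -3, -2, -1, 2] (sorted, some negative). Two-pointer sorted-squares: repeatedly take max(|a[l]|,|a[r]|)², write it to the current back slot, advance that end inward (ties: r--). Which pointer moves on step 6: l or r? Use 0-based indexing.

l=0 r=12: |-20|>|2| out[12]=400, l++
l=1 r=12: |-19|>|2| out[11]=361, l++
l=2 r=12: |-18|>|2| out[10]=324, l++
l=3 r=12: |-16|>|2| out[9]=256, l++
l=4 r=12: |-14|>|2| out[8]=196, l++
l=5 r=12: |-11|>|2| out[7]=121, l++

l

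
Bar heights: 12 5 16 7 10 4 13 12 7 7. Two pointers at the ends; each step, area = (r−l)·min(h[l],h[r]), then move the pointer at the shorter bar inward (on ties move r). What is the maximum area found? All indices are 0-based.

max area = 84

[0,9] min(12,7)*9=63 best=63 * → r--
[0,8] min(12,7)*8=56 best=63 → r--
[0,7] min(12,12)*7=84 best=84 * → r--
[0,6] min(12,13)*6=72 best=84 → l++
[1,6] min(5,13)*5=25 best=84 → l++
[2,6] min(16,13)*4=52 best=84 → r--
[2,5] min(16,4)*3=12 best=84 → r--
[2,4] min(16,10)*2=20 best=84 → r--
[2,3] min(16,7)*1=7 best=84 → r--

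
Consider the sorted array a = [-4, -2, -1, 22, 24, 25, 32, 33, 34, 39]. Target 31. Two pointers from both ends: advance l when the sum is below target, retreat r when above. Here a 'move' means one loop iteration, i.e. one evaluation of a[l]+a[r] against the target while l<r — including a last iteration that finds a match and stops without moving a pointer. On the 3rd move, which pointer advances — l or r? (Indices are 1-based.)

[1,10] -4+39=35 >31 → r--
[1,9] -4+34=30 <31 → l++
[2,9] -2+34=32 >31 → r--

r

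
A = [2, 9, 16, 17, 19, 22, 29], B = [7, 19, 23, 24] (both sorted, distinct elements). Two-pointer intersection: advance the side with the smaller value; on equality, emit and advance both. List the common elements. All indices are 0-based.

intersection = [19]

i=0 j=0: 2<7, i++
i=1 j=0: 9>7, j++
i=1 j=1: 9<19, i++
i=2 j=1: 16<19, i++
i=3 j=1: 17<19, i++
i=4 j=1: 19==19 emit, i++,j++
i=5 j=2: 22<23, i++
i=6 j=2: 29>23, j++
i=6 j=3: 29>24, j++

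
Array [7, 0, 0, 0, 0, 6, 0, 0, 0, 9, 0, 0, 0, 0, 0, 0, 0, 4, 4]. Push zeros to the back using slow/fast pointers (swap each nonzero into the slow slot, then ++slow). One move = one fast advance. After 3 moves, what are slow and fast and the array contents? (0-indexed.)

(s=0,f=0) a[fast]=7≠0 swap→a[0]=7 → slow++,fast++
(s=1,f=1) a[fast]=0 → fast++
(s=1,f=2) a[fast]=0 → fast++

slow=1, fast=3, a=[7, 0, 0, 0, 0, 6, 0, 0, 0, 9, 0, 0, 0, 0, 0, 0, 0, 4, 4]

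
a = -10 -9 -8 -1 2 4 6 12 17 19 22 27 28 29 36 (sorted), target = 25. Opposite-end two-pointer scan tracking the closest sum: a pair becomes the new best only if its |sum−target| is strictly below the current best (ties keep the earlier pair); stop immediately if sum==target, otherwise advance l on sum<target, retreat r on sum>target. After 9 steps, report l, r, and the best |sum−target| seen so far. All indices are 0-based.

l=5, r=10, best |Δ|=1

l=0 r=14: -10+36=26 d=1 *, r--
l=0 r=13: -10+29=19 d=6, l++
l=1 r=13: -9+29=20 d=5, l++
l=2 r=13: -8+29=21 d=4, l++
l=3 r=13: -1+29=28 d=3, r--
l=3 r=12: -1+28=27 d=2, r--
l=3 r=11: -1+27=26 d=1, r--
l=3 r=10: -1+22=21 d=4, l++
l=4 r=10: 2+22=24 d=1, l++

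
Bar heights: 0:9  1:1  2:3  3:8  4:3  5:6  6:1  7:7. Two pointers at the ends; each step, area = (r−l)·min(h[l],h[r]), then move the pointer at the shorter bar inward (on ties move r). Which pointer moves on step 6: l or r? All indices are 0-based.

l=0 r=7: min(9,7)*7=49 best=49 *, r--
l=0 r=6: min(9,1)*6=6 best=49, r--
l=0 r=5: min(9,6)*5=30 best=49, r--
l=0 r=4: min(9,3)*4=12 best=49, r--
l=0 r=3: min(9,8)*3=24 best=49, r--
l=0 r=2: min(9,3)*2=6 best=49, r--

r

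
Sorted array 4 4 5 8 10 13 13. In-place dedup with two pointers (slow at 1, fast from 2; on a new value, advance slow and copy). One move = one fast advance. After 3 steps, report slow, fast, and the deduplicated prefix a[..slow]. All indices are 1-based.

slow=1 fast=2: a[fast]=4=a[slow] dup, fast++
slow=1 fast=3: a[fast]=5≠a[slow]=4 write a[2]=5, slow++,fast++
slow=2 fast=4: a[fast]=8≠a[slow]=5 write a[3]=8, slow++,fast++

slow=3, fast=5, prefix=[4, 5, 8]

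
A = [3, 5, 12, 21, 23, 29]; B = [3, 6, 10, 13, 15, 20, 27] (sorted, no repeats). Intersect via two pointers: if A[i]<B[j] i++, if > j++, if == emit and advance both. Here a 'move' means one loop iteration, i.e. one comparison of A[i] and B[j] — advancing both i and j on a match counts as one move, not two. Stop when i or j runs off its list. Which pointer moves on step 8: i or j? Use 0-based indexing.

[i=0,j=0] 3==3 emit → i++,j++
[i=1,j=1] 5<6 → i++
[i=2,j=1] 12>6 → j++
[i=2,j=2] 12>10 → j++
[i=2,j=3] 12<13 → i++
[i=3,j=3] 21>13 → j++
[i=3,j=4] 21>15 → j++
[i=3,j=5] 21>20 → j++

j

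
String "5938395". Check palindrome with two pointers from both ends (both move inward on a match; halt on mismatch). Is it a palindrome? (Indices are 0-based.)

l=0 r=6: '5'=='5', l++,r--
l=1 r=5: '9'=='9', l++,r--
l=2 r=4: '3'=='3', l++,r--

palindrome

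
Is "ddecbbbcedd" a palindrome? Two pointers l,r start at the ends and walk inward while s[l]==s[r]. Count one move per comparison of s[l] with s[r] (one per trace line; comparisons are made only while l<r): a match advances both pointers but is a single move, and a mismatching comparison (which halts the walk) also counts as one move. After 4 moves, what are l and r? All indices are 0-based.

l=0 r=10: 'd'=='d', l++,r--
l=1 r=9: 'd'=='d', l++,r--
l=2 r=8: 'e'=='e', l++,r--
l=3 r=7: 'c'=='c', l++,r--

l=4, r=6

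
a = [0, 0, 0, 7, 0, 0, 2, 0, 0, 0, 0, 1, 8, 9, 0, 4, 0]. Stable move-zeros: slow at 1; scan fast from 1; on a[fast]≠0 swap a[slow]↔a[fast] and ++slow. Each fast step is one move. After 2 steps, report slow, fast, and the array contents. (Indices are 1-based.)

slow=1 fast=1: a[fast]=0, fast++
slow=1 fast=2: a[fast]=0, fast++

slow=1, fast=3, a=[0, 0, 0, 7, 0, 0, 2, 0, 0, 0, 0, 1, 8, 9, 0, 4, 0]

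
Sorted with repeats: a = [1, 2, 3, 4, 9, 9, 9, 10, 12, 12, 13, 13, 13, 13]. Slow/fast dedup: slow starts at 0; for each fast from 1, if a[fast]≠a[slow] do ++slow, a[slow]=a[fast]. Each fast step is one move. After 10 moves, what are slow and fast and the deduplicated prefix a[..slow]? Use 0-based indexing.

slow=7, fast=11, prefix=[1, 2, 3, 4, 9, 10, 12, 13]

(s=0,f=1) a[fast]=2≠a[slow]=1 write a[1]=2 → slow++,fast++
(s=1,f=2) a[fast]=3≠a[slow]=2 write a[2]=3 → slow++,fast++
(s=2,f=3) a[fast]=4≠a[slow]=3 write a[3]=4 → slow++,fast++
(s=3,f=4) a[fast]=9≠a[slow]=4 write a[4]=9 → slow++,fast++
(s=4,f=5) a[fast]=9=a[slow] dup → fast++
(s=4,f=6) a[fast]=9=a[slow] dup → fast++
(s=4,f=7) a[fast]=10≠a[slow]=9 write a[5]=10 → slow++,fast++
(s=5,f=8) a[fast]=12≠a[slow]=10 write a[6]=12 → slow++,fast++
(s=6,f=9) a[fast]=12=a[slow] dup → fast++
(s=6,f=10) a[fast]=13≠a[slow]=12 write a[7]=13 → slow++,fast++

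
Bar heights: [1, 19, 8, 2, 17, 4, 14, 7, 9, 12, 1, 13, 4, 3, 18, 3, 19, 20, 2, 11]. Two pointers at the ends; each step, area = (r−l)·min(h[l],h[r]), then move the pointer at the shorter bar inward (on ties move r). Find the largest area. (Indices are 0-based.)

max area = 304

l=0 r=19: min(1,11)*19=19 best=19 *, l++
l=1 r=19: min(19,11)*18=198 best=198 *, r--
l=1 r=18: min(19,2)*17=34 best=198, r--
l=1 r=17: min(19,20)*16=304 best=304 *, l++
l=2 r=17: min(8,20)*15=120 best=304, l++
l=3 r=17: min(2,20)*14=28 best=304, l++
l=4 r=17: min(17,20)*13=221 best=304, l++
l=5 r=17: min(4,20)*12=48 best=304, l++
l=6 r=17: min(14,20)*11=154 best=304, l++
l=7 r=17: min(7,20)*10=70 best=304, l++
l=8 r=17: min(9,20)*9=81 best=304, l++
l=9 r=17: min(12,20)*8=96 best=304, l++
l=10 r=17: min(1,20)*7=7 best=304, l++
l=11 r=17: min(13,20)*6=78 best=304, l++
l=12 r=17: min(4,20)*5=20 best=304, l++
l=13 r=17: min(3,20)*4=12 best=304, l++
l=14 r=17: min(18,20)*3=54 best=304, l++
l=15 r=17: min(3,20)*2=6 best=304, l++
l=16 r=17: min(19,20)*1=19 best=304, l++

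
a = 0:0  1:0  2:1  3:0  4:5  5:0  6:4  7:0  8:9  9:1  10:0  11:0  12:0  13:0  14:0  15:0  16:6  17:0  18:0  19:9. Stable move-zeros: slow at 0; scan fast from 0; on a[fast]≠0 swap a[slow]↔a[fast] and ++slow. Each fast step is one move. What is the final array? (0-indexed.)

slow=0 fast=0: a[fast]=0, fast++
slow=0 fast=1: a[fast]=0, fast++
slow=0 fast=2: a[fast]=1≠0 swap→a[0]=1, slow++,fast++
slow=1 fast=3: a[fast]=0, fast++
slow=1 fast=4: a[fast]=5≠0 swap→a[1]=5, slow++,fast++
slow=2 fast=5: a[fast]=0, fast++
slow=2 fast=6: a[fast]=4≠0 swap→a[2]=4, slow++,fast++
slow=3 fast=7: a[fast]=0, fast++
slow=3 fast=8: a[fast]=9≠0 swap→a[3]=9, slow++,fast++
slow=4 fast=9: a[fast]=1≠0 swap→a[4]=1, slow++,fast++
slow=5 fast=10: a[fast]=0, fast++
slow=5 fast=11: a[fast]=0, fast++
slow=5 fast=12: a[fast]=0, fast++
slow=5 fast=13: a[fast]=0, fast++
slow=5 fast=14: a[fast]=0, fast++
slow=5 fast=15: a[fast]=0, fast++
slow=5 fast=16: a[fast]=6≠0 swap→a[5]=6, slow++,fast++
slow=6 fast=17: a[fast]=0, fast++
slow=6 fast=18: a[fast]=0, fast++
slow=6 fast=19: a[fast]=9≠0 swap→a[6]=9, slow++,fast++

[1, 5, 4, 9, 1, 6, 9, 0, 0, 0, 0, 0, 0, 0, 0, 0, 0, 0, 0, 0]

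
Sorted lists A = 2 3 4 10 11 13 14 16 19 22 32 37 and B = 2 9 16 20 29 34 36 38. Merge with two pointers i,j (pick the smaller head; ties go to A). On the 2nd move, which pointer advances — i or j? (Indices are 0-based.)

i=0 j=0: A[i]=2<=B[j]=2 take 2, i++
i=1 j=0: A[i]=3>B[j]=2 take 2, j++

j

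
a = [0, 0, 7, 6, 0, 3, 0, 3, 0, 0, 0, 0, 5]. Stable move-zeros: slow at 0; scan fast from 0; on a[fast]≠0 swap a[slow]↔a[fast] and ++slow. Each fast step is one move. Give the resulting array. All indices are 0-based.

(s=0,f=0) a[fast]=0 → fast++
(s=0,f=1) a[fast]=0 → fast++
(s=0,f=2) a[fast]=7≠0 swap→a[0]=7 → slow++,fast++
(s=1,f=3) a[fast]=6≠0 swap→a[1]=6 → slow++,fast++
(s=2,f=4) a[fast]=0 → fast++
(s=2,f=5) a[fast]=3≠0 swap→a[2]=3 → slow++,fast++
(s=3,f=6) a[fast]=0 → fast++
(s=3,f=7) a[fast]=3≠0 swap→a[3]=3 → slow++,fast++
(s=4,f=8) a[fast]=0 → fast++
(s=4,f=9) a[fast]=0 → fast++
(s=4,f=10) a[fast]=0 → fast++
(s=4,f=11) a[fast]=0 → fast++
(s=4,f=12) a[fast]=5≠0 swap→a[4]=5 → slow++,fast++

[7, 6, 3, 3, 5, 0, 0, 0, 0, 0, 0, 0, 0]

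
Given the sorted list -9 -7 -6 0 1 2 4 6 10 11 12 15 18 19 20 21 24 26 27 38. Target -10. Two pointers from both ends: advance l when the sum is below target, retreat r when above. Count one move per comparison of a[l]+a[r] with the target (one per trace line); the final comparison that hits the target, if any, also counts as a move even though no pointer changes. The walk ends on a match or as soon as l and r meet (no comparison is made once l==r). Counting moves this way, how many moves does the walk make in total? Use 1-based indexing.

[1,20] -9+38=29 >-10 → r--
[1,19] -9+27=18 >-10 → r--
[1,18] -9+26=17 >-10 → r--
[1,17] -9+24=15 >-10 → r--
[1,16] -9+21=12 >-10 → r--
[1,15] -9+20=11 >-10 → r--
[1,14] -9+19=10 >-10 → r--
[1,13] -9+18=9 >-10 → r--
[1,12] -9+15=6 >-10 → r--
[1,11] -9+12=3 >-10 → r--
[1,10] -9+11=2 >-10 → r--
[1,9] -9+10=1 >-10 → r--
[1,8] -9+6=-3 >-10 → r--
[1,7] -9+4=-5 >-10 → r--
[1,6] -9+2=-7 >-10 → r--
[1,5] -9+1=-8 >-10 → r--
[1,4] -9+0=-9 >-10 → r--
[1,3] -9+-6=-15 <-10 → l++
[2,3] -7+-6=-13 <-10 → l++

19 moves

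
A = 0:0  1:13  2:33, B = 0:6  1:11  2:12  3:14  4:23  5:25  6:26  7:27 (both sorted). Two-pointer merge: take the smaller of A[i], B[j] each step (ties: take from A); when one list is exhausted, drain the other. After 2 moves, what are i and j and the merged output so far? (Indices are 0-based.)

[i=0,j=0] A[i]=0<=B[j]=6 take 0 → i++
[i=1,j=0] A[i]=13>B[j]=6 take 6 → j++

i=1, j=1, merged so far=[0, 6]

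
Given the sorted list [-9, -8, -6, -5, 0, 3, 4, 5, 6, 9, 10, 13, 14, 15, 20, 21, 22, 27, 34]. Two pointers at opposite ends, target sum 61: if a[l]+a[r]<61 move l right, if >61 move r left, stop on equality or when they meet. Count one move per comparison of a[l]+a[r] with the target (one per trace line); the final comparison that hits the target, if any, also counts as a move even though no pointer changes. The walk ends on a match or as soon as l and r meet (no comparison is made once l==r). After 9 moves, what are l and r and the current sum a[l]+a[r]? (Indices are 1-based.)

[1,19] -9+34=25 <61 → l++
[2,19] -8+34=26 <61 → l++
[3,19] -6+34=28 <61 → l++
[4,19] -5+34=29 <61 → l++
[5,19] 0+34=34 <61 → l++
[6,19] 3+34=37 <61 → l++
[7,19] 4+34=38 <61 → l++
[8,19] 5+34=39 <61 → l++
[9,19] 6+34=40 <61 → l++

l=10, r=19, sum=43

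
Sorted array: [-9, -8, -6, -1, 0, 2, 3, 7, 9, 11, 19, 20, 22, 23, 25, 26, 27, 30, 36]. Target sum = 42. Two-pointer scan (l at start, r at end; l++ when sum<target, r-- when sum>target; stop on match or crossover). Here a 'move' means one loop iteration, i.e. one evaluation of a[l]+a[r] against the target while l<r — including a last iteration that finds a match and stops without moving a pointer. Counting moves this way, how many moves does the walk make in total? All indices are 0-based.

[0,18] -9+36=27 <42 → l++
[1,18] -8+36=28 <42 → l++
[2,18] -6+36=30 <42 → l++
[3,18] -1+36=35 <42 → l++
[4,18] 0+36=36 <42 → l++
[5,18] 2+36=38 <42 → l++
[6,18] 3+36=39 <42 → l++
[7,18] 7+36=43 >42 → r--
[7,17] 7+30=37 <42 → l++
[8,17] 9+30=39 <42 → l++
[9,17] 11+30=41 <42 → l++
[10,17] 19+30=49 >42 → r--
[10,16] 19+27=46 >42 → r--
[10,15] 19+26=45 >42 → r--
[10,14] 19+25=44 >42 → r--
[10,13] 19+23=42 → found

16 moves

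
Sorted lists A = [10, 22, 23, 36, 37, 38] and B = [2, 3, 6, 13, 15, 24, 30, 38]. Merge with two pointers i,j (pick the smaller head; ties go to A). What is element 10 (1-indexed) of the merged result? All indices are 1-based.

merged[10] = 30

[i=1,j=1] A[i]=10>B[j]=2 take 2 → j++
[i=1,j=2] A[i]=10>B[j]=3 take 3 → j++
[i=1,j=3] A[i]=10>B[j]=6 take 6 → j++
[i=1,j=4] A[i]=10<=B[j]=13 take 10 → i++
[i=2,j=4] A[i]=22>B[j]=13 take 13 → j++
[i=2,j=5] A[i]=22>B[j]=15 take 15 → j++
[i=2,j=6] A[i]=22<=B[j]=24 take 22 → i++
[i=3,j=6] A[i]=23<=B[j]=24 take 23 → i++
[i=4,j=6] A[i]=36>B[j]=24 take 24 → j++
[i=4,j=7] A[i]=36>B[j]=30 take 30 → j++
[i=4,j=8] A[i]=36<=B[j]=38 take 36 → i++
[i=5,j=8] A[i]=37<=B[j]=38 take 37 → i++
[i=6,j=8] A[i]=38<=B[j]=38 take 38 → i++
[i=7,j=8] A done, take B[j]=38 → j++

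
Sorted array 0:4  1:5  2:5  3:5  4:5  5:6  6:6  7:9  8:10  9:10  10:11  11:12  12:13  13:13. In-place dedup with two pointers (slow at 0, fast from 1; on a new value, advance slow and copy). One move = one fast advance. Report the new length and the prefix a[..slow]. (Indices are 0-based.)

length 8; prefix = [4, 5, 6, 9, 10, 11, 12, 13]

slow=0 fast=1: a[fast]=5≠a[slow]=4 write a[1]=5, slow++,fast++
slow=1 fast=2: a[fast]=5=a[slow] dup, fast++
slow=1 fast=3: a[fast]=5=a[slow] dup, fast++
slow=1 fast=4: a[fast]=5=a[slow] dup, fast++
slow=1 fast=5: a[fast]=6≠a[slow]=5 write a[2]=6, slow++,fast++
slow=2 fast=6: a[fast]=6=a[slow] dup, fast++
slow=2 fast=7: a[fast]=9≠a[slow]=6 write a[3]=9, slow++,fast++
slow=3 fast=8: a[fast]=10≠a[slow]=9 write a[4]=10, slow++,fast++
slow=4 fast=9: a[fast]=10=a[slow] dup, fast++
slow=4 fast=10: a[fast]=11≠a[slow]=10 write a[5]=11, slow++,fast++
slow=5 fast=11: a[fast]=12≠a[slow]=11 write a[6]=12, slow++,fast++
slow=6 fast=12: a[fast]=13≠a[slow]=12 write a[7]=13, slow++,fast++
slow=7 fast=13: a[fast]=13=a[slow] dup, fast++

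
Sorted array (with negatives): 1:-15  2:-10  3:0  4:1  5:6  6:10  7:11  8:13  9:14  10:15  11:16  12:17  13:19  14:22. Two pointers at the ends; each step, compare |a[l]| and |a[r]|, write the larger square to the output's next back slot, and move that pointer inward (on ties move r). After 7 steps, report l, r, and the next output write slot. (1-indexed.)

l=2, r=8, next write slot=7

l=1 r=14: |-15|<=|22| out[14]=484, r--
l=1 r=13: |-15|<=|19| out[13]=361, r--
l=1 r=12: |-15|<=|17| out[12]=289, r--
l=1 r=11: |-15|<=|16| out[11]=256, r--
l=1 r=10: |-15|<=|15| out[10]=225, r--
l=1 r=9: |-15|>|14| out[9]=225, l++
l=2 r=9: |-10|<=|14| out[8]=196, r--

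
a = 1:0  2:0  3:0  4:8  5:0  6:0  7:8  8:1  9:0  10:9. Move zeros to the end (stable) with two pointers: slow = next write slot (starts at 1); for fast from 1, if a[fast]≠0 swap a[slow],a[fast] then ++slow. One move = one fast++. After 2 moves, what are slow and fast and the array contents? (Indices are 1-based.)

slow=1, fast=3, a=[0, 0, 0, 8, 0, 0, 8, 1, 0, 9]

slow=1 fast=1: a[fast]=0, fast++
slow=1 fast=2: a[fast]=0, fast++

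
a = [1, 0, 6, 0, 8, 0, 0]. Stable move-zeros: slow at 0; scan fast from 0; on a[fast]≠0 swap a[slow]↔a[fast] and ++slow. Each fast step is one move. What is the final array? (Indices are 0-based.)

slow=0 fast=0: a[fast]=1≠0 swap→a[0]=1, slow++,fast++
slow=1 fast=1: a[fast]=0, fast++
slow=1 fast=2: a[fast]=6≠0 swap→a[1]=6, slow++,fast++
slow=2 fast=3: a[fast]=0, fast++
slow=2 fast=4: a[fast]=8≠0 swap→a[2]=8, slow++,fast++
slow=3 fast=5: a[fast]=0, fast++
slow=3 fast=6: a[fast]=0, fast++

[1, 6, 8, 0, 0, 0, 0]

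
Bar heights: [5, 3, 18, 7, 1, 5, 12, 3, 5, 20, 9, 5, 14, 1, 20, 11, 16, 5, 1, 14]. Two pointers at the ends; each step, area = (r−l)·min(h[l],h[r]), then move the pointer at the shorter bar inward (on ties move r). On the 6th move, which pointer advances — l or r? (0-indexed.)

r

l=0 r=19: min(5,14)*19=95 best=95 *, l++
l=1 r=19: min(3,14)*18=54 best=95, l++
l=2 r=19: min(18,14)*17=238 best=238 *, r--
l=2 r=18: min(18,1)*16=16 best=238, r--
l=2 r=17: min(18,5)*15=75 best=238, r--
l=2 r=16: min(18,16)*14=224 best=238, r--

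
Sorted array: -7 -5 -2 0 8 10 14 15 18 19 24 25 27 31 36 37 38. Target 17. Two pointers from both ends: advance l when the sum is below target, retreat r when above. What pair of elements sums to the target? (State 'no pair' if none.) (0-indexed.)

[0,16] -7+38=31 >17 → r--
[0,15] -7+37=30 >17 → r--
[0,14] -7+36=29 >17 → r--
[0,13] -7+31=24 >17 → r--
[0,12] -7+27=20 >17 → r--
[0,11] -7+25=18 >17 → r--
[0,10] -7+24=17 → found

(-7, 24)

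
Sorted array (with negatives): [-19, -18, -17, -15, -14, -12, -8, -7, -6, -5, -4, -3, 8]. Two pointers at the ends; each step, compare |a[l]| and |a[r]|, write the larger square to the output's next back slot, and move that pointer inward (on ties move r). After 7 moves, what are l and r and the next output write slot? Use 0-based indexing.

l=6, r=11, next write slot=5

l=0 r=12: |-19|>|8| out[12]=361, l++
l=1 r=12: |-18|>|8| out[11]=324, l++
l=2 r=12: |-17|>|8| out[10]=289, l++
l=3 r=12: |-15|>|8| out[9]=225, l++
l=4 r=12: |-14|>|8| out[8]=196, l++
l=5 r=12: |-12|>|8| out[7]=144, l++
l=6 r=12: |-8|<=|8| out[6]=64, r--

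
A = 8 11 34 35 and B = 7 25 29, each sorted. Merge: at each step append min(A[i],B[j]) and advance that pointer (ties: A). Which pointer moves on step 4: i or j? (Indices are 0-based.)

i=0 j=0: A[i]=8>B[j]=7 take 7, j++
i=0 j=1: A[i]=8<=B[j]=25 take 8, i++
i=1 j=1: A[i]=11<=B[j]=25 take 11, i++
i=2 j=1: A[i]=34>B[j]=25 take 25, j++

j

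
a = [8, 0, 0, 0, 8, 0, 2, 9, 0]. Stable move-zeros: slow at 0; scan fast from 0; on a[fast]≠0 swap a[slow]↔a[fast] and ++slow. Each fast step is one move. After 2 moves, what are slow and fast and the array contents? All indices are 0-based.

slow=1, fast=2, a=[8, 0, 0, 0, 8, 0, 2, 9, 0]

(s=0,f=0) a[fast]=8≠0 swap→a[0]=8 → slow++,fast++
(s=1,f=1) a[fast]=0 → fast++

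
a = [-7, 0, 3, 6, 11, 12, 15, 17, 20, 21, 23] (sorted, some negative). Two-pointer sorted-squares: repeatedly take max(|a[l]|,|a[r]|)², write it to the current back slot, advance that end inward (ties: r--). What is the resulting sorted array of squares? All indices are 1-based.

[0, 9, 36, 49, 121, 144, 225, 289, 400, 441, 529]

[1,11] |-7|<=|23| out[11]=529 → r--
[1,10] |-7|<=|21| out[10]=441 → r--
[1,9] |-7|<=|20| out[9]=400 → r--
[1,8] |-7|<=|17| out[8]=289 → r--
[1,7] |-7|<=|15| out[7]=225 → r--
[1,6] |-7|<=|12| out[6]=144 → r--
[1,5] |-7|<=|11| out[5]=121 → r--
[1,4] |-7|>|6| out[4]=49 → l++
[2,4] |0|<=|6| out[3]=36 → r--
[2,3] |0|<=|3| out[2]=9 → r--
[2,2] |0|<=|0| out[1]=0 → r--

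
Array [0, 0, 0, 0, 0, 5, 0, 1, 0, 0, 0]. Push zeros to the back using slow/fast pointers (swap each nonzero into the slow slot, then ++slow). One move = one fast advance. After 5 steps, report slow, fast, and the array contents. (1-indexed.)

slow=1, fast=6, a=[0, 0, 0, 0, 0, 5, 0, 1, 0, 0, 0]

slow=1 fast=1: a[fast]=0, fast++
slow=1 fast=2: a[fast]=0, fast++
slow=1 fast=3: a[fast]=0, fast++
slow=1 fast=4: a[fast]=0, fast++
slow=1 fast=5: a[fast]=0, fast++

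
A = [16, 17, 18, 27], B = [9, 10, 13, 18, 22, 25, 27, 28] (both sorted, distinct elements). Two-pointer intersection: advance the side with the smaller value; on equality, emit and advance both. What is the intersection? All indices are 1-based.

intersection = [18, 27]

i=1 j=1: 16>9, j++
i=1 j=2: 16>10, j++
i=1 j=3: 16>13, j++
i=1 j=4: 16<18, i++
i=2 j=4: 17<18, i++
i=3 j=4: 18==18 emit, i++,j++
i=4 j=5: 27>22, j++
i=4 j=6: 27>25, j++
i=4 j=7: 27==27 emit, i++,j++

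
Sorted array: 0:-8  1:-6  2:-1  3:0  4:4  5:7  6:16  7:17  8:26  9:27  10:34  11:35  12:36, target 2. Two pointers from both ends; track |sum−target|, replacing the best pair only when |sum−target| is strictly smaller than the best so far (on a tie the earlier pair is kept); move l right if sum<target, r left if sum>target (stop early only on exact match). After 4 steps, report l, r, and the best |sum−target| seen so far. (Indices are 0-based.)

l=0, r=8, best |Δ|=17

[0,12] -8+36=28 d=26 * → r--
[0,11] -8+35=27 d=25 * → r--
[0,10] -8+34=26 d=24 * → r--
[0,9] -8+27=19 d=17 * → r--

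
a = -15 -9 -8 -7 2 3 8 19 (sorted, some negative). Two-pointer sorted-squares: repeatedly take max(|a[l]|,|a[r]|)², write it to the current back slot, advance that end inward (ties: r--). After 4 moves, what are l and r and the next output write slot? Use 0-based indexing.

l=2, r=5, next write slot=3

l=0 r=7: |-15|<=|19| out[7]=361, r--
l=0 r=6: |-15|>|8| out[6]=225, l++
l=1 r=6: |-9|>|8| out[5]=81, l++
l=2 r=6: |-8|<=|8| out[4]=64, r--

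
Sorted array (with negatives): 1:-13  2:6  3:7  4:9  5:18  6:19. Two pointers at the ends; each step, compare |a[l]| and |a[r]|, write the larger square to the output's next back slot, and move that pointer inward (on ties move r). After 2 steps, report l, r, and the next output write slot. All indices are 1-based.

l=1 r=6: |-13|<=|19| out[6]=361, r--
l=1 r=5: |-13|<=|18| out[5]=324, r--

l=1, r=4, next write slot=4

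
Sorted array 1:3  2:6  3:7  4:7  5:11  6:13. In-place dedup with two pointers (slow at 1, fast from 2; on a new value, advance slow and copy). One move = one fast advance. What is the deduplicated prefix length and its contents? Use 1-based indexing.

(s=1,f=2) a[fast]=6≠a[slow]=3 write a[2]=6 → slow++,fast++
(s=2,f=3) a[fast]=7≠a[slow]=6 write a[3]=7 → slow++,fast++
(s=3,f=4) a[fast]=7=a[slow] dup → fast++
(s=3,f=5) a[fast]=11≠a[slow]=7 write a[4]=11 → slow++,fast++
(s=4,f=6) a[fast]=13≠a[slow]=11 write a[5]=13 → slow++,fast++

length 5; prefix = [3, 6, 7, 11, 13]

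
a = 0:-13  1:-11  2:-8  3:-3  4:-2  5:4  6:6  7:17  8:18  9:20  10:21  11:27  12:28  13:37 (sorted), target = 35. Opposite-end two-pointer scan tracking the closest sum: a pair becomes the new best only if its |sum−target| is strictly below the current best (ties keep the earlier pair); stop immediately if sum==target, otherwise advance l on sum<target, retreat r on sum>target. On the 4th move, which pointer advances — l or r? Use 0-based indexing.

l=0 r=13: -13+37=24 d=11 *, l++
l=1 r=13: -11+37=26 d=9 *, l++
l=2 r=13: -8+37=29 d=6 *, l++
l=3 r=13: -3+37=34 d=1 *, l++

l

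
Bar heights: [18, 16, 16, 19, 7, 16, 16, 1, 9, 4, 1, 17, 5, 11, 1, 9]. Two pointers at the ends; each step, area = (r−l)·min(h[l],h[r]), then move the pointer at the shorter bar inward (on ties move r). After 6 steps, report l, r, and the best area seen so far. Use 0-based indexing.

[0,15] min(18,9)*15=135 best=135 * → r--
[0,14] min(18,1)*14=14 best=135 → r--
[0,13] min(18,11)*13=143 best=143 * → r--
[0,12] min(18,5)*12=60 best=143 → r--
[0,11] min(18,17)*11=187 best=187 * → r--
[0,10] min(18,1)*10=10 best=187 → r--

l=0, r=9, best area=187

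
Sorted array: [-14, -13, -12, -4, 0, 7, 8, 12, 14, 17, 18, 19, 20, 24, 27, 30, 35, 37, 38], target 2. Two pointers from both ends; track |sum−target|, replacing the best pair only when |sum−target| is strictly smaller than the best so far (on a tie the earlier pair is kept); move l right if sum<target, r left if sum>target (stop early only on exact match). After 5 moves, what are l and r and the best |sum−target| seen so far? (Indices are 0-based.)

l=0, r=13, best |Δ|=11

l=0 r=18: -14+38=24 d=22 *, r--
l=0 r=17: -14+37=23 d=21 *, r--
l=0 r=16: -14+35=21 d=19 *, r--
l=0 r=15: -14+30=16 d=14 *, r--
l=0 r=14: -14+27=13 d=11 *, r--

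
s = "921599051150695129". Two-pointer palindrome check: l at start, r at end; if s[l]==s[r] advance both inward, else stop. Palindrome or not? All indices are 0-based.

l=0 r=17: '9'=='9', l++,r--
l=1 r=16: '2'=='2', l++,r--
l=2 r=15: '1'=='1', l++,r--
l=3 r=14: '5'=='5', l++,r--
l=4 r=13: '9'=='9', l++,r--
l=5 r=12: '9'!='6', stop

not a palindrome (mismatch at 5,12)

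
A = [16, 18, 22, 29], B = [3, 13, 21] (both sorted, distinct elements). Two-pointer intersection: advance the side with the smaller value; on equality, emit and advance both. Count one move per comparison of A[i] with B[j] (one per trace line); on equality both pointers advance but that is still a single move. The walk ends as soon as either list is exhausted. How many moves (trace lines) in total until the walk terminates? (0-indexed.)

[i=0,j=0] 16>3 → j++
[i=0,j=1] 16>13 → j++
[i=0,j=2] 16<21 → i++
[i=1,j=2] 18<21 → i++
[i=2,j=2] 22>21 → j++

5 moves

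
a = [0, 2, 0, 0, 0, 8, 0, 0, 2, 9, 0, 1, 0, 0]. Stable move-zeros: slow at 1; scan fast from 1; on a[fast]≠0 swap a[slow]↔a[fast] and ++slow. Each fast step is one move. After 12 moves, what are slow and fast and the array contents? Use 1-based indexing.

slow=1 fast=1: a[fast]=0, fast++
slow=1 fast=2: a[fast]=2≠0 swap→a[1]=2, slow++,fast++
slow=2 fast=3: a[fast]=0, fast++
slow=2 fast=4: a[fast]=0, fast++
slow=2 fast=5: a[fast]=0, fast++
slow=2 fast=6: a[fast]=8≠0 swap→a[2]=8, slow++,fast++
slow=3 fast=7: a[fast]=0, fast++
slow=3 fast=8: a[fast]=0, fast++
slow=3 fast=9: a[fast]=2≠0 swap→a[3]=2, slow++,fast++
slow=4 fast=10: a[fast]=9≠0 swap→a[4]=9, slow++,fast++
slow=5 fast=11: a[fast]=0, fast++
slow=5 fast=12: a[fast]=1≠0 swap→a[5]=1, slow++,fast++

slow=6, fast=13, a=[2, 8, 2, 9, 1, 0, 0, 0, 0, 0, 0, 0, 0, 0]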